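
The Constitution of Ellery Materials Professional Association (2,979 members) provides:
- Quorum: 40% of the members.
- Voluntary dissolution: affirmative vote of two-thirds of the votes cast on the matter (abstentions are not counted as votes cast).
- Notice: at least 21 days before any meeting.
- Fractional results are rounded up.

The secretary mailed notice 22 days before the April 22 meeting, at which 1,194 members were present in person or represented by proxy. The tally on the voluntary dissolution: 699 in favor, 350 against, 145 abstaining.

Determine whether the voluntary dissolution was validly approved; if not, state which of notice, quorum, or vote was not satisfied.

Notice: 22 days given; 21 required. Satisfied.
Quorum: 40% of 2,979 = 1,191.60, rounded up to 1,192; 1,194 present. Satisfied.
Vote: requires two-thirds of the votes cast (1,194 − 145 abstaining = 1,049); 2/3 of 1049 = 699.33, rounded up to 700, so 700 needed; 699 in favor. Not satisfied.

Invalid — vote requirement not satisfied.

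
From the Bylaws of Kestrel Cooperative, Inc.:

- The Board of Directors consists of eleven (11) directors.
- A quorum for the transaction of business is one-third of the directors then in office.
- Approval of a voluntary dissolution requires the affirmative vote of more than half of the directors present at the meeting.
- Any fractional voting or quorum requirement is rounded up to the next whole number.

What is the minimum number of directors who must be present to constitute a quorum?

4

1/3 of 11 = 3.67, rounded up to 4.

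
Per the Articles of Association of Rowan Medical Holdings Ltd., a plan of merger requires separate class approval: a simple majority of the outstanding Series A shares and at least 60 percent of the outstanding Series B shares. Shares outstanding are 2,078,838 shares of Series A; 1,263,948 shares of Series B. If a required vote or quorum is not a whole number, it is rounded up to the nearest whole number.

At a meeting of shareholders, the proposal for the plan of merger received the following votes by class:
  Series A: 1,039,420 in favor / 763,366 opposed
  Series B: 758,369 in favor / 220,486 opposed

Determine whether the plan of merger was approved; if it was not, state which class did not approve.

Series A: a majority of 2078838 is 1039420; 1,039,420 required, 1,039,420 in favor — approved.
Series B: 3/5 of 1263948 = 758368.80, rounded up to 758369; 758,369 required, 758,369 in favor — approved.

Approved — every class gave the required vote.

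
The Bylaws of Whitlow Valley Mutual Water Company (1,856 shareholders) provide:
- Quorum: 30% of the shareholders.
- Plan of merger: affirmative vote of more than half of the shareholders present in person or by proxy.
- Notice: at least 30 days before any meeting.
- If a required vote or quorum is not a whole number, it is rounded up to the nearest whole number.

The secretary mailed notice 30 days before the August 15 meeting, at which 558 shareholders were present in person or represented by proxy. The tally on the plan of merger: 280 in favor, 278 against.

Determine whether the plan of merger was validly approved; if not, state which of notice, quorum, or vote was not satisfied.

Valid — all requirements satisfied.

Notice: 30 days given; 30 required. Satisfied.
Quorum: 30% of 1,856 = 556.80, rounded up to 557; 558 present. Satisfied.
Vote: requires a majority of those present (558); a majority of 558 is 280, so 280 needed; 280 in favor. Satisfied.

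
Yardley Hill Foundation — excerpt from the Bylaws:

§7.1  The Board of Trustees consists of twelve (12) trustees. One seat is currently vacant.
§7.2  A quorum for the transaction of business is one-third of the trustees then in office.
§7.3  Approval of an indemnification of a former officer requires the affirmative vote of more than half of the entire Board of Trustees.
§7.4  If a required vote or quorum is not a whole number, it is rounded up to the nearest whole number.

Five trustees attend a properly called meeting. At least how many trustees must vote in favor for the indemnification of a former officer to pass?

The indemnification of a former officer requires a majority of the entire Board of Trustees (12).
A majority of 12 is 7.
(Only 5 can vote, so the indemnification of a former officer cannot pass at this meeting, but the required vote is still 7.)

7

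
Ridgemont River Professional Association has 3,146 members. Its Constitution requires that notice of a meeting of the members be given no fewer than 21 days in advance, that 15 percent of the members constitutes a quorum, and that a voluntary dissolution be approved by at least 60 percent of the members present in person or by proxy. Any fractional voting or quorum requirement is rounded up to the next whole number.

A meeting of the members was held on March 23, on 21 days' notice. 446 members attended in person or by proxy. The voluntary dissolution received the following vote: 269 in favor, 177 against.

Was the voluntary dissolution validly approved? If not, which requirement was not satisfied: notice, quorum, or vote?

Invalid — quorum requirement not satisfied.

Notice: 21 days given; 21 required. Satisfied.
Quorum: 15% of 3,146 = 471.90, rounded up to 472; 446 present. Not satisfied.
Vote: requires three-fifths of those present (446); 3/5 of 446 = 267.60, rounded up to 268, so 268 needed; 269 in favor. Satisfied.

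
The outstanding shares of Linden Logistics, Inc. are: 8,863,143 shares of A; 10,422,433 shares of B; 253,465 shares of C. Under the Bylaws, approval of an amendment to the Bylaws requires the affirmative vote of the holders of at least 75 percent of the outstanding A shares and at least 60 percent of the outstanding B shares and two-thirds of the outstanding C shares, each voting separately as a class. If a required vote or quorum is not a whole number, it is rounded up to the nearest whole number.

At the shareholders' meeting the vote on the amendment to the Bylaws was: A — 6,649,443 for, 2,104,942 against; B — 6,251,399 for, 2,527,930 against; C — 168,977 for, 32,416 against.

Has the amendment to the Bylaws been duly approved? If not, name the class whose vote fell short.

Not approved — the B shares did not give the required vote.

A: 3/4 of 8863143 = 6647357.25, rounded up to 6647358; 6,647,358 required, 6,649,443 in favor — approved.
B: 3/5 of 10422433 = 6253459.80, rounded up to 6253460; 6,253,460 required, 6,251,399 in favor — not approved.
C: 2/3 of 253465 = 168976.67, rounded up to 168977; 168,977 required, 168,977 in favor — approved.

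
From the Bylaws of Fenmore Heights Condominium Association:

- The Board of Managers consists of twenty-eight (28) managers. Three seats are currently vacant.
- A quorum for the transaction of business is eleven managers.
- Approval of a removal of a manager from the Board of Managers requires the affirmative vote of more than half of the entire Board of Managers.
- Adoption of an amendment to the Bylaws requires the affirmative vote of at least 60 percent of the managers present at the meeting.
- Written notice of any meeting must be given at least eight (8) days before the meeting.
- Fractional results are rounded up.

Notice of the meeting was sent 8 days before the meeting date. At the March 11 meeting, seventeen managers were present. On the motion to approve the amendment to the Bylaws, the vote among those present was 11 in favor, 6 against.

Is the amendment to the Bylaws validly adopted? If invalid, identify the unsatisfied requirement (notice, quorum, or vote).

Notice: 8 days given; 8 required (8 ≥ 8). Satisfied.
Quorum: 17 present; quorum is 11. Satisfied.
Vote: the amendment to the Bylaws requires three-fifths of the managers present (17). 3/5 of 17 = 10.20, rounded up to 11, so 11 affirmative votes are needed; 11 voted in favor. Satisfied.

Valid — all requirements satisfied.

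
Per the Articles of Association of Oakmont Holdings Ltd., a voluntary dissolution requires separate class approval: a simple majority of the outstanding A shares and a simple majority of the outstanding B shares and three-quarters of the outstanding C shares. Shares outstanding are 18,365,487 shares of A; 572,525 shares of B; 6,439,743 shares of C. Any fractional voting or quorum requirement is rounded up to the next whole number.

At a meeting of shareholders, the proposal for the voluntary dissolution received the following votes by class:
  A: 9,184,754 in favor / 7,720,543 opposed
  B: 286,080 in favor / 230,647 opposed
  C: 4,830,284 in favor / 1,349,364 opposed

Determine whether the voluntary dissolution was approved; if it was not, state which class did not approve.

A: a majority of 18365487 is 9182744; 9,182,744 required, 9,184,754 in favor — approved.
B: a majority of 572525 is 286263; 286,263 required, 286,080 in favor — not approved.
C: 3/4 of 6439743 = 4829807.25, rounded up to 4829808; 4,829,808 required, 4,830,284 in favor — approved.

Not approved — the B shares did not give the required vote.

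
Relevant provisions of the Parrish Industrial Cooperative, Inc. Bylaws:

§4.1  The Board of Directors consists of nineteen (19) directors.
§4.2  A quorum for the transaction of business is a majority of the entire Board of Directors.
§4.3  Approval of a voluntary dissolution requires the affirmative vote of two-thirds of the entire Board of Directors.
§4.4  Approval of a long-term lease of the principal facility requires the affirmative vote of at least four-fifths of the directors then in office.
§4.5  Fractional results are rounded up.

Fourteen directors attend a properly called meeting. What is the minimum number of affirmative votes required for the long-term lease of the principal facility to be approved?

The long-term lease of the principal facility requires four-fifths of the directors then in office (19).
4/5 of 19 = 15.20, rounded up to 16.
(Only 14 can vote, so the long-term lease of the principal facility cannot pass at this meeting, but the required vote is still 16.)

16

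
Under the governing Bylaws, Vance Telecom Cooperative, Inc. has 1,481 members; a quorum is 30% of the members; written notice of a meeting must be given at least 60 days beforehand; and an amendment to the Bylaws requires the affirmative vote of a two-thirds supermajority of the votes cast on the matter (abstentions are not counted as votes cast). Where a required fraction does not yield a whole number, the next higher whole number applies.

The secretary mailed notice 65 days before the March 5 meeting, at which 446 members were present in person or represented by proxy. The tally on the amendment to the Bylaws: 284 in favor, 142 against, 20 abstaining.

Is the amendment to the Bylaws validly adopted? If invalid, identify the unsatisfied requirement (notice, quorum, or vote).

Valid — all requirements satisfied.

Notice: 65 days given; 60 required. Satisfied.
Quorum: 30% of 1,481 = 444.30, rounded up to 445; 446 present. Satisfied.
Vote: requires two-thirds of the votes cast (446 − 20 abstaining = 426); 2/3 of 426 = 284, so 284 needed; 284 in favor. Satisfied.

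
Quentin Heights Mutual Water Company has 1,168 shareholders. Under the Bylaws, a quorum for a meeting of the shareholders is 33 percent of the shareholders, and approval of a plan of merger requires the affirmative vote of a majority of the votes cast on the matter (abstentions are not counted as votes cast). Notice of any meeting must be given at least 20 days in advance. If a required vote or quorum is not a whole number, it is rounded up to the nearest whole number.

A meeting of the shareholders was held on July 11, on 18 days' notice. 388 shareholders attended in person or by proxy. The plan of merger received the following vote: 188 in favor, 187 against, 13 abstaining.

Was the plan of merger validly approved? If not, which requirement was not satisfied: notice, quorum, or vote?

Invalid — notice requirement not satisfied.

Notice: 18 days given; 20 required. Not satisfied.
Quorum: 33% of 1,168 = 385.44, rounded up to 386; 388 present. Satisfied.
Vote: requires a majority of the votes cast (388 − 13 abstaining = 375); a majority of 375 is 188, so 188 needed; 188 in favor. Satisfied.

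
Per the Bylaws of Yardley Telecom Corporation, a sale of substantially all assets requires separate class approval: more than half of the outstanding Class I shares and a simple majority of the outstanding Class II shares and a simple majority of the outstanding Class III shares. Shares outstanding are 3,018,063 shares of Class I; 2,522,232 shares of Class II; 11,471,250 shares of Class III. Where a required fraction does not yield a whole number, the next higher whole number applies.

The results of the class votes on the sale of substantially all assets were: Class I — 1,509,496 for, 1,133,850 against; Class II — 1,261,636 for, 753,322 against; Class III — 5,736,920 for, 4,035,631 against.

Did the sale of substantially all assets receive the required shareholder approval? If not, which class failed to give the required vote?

Approved — every class gave the required vote.

Class I: a majority of 3018063 is 1509032; 1,509,032 required, 1,509,496 in favor — approved.
Class II: a majority of 2522232 is 1261117; 1,261,117 required, 1,261,636 in favor — approved.
Class III: a majority of 11471250 is 5735626; 5,735,626 required, 5,736,920 in favor — approved.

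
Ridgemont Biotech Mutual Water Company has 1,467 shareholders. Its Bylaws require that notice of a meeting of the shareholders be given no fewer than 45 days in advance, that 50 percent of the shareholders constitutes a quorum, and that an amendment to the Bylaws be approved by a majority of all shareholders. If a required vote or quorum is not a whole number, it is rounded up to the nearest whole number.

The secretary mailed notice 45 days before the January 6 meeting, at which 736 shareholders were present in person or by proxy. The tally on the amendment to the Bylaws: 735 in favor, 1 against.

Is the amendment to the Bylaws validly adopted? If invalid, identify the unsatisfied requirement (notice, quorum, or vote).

Notice: 45 days given; 45 required. Satisfied.
Quorum: 50% of 1,467 = 733.50, rounded up to 734; 736 present. Satisfied.
Vote: requires a majority of all shareholders (1,467); a majority of 1467 is 734, so 734 needed; 735 in favor. Satisfied.

Valid — all requirements satisfied.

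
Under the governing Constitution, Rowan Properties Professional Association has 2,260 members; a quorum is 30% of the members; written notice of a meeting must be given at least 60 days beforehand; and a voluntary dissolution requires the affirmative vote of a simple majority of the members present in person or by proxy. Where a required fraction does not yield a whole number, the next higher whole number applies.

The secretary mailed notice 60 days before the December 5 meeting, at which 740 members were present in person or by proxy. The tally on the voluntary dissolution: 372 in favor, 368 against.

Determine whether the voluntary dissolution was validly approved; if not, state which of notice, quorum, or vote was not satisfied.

Valid — all requirements satisfied.

Notice: 60 days given; 60 required. Satisfied.
Quorum: 30% of 2,260 = 678; 740 present. Satisfied.
Vote: requires a majority of those present (740); a majority of 740 is 371, so 371 needed; 372 in favor. Satisfied.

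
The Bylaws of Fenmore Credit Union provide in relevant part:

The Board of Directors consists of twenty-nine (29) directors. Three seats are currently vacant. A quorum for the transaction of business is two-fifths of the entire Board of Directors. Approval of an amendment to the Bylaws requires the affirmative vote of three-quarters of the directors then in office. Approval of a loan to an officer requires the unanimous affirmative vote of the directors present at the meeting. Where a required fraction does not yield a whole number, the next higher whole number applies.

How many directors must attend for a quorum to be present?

2/5 of 29 = 11.60, rounded up to 12.

12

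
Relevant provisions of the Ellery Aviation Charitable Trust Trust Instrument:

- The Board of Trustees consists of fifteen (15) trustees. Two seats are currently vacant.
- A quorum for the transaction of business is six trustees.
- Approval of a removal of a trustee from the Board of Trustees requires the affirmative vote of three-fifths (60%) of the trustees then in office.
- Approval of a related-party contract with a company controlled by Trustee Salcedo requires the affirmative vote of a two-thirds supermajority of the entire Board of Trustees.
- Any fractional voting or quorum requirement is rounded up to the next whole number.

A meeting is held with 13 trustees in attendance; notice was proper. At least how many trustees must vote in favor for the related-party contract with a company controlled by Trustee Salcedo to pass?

The related-party contract with a company controlled by Trustee Salcedo requires two-thirds of the entire Board of Trustees (15).
2/3 of 15 = 10.

10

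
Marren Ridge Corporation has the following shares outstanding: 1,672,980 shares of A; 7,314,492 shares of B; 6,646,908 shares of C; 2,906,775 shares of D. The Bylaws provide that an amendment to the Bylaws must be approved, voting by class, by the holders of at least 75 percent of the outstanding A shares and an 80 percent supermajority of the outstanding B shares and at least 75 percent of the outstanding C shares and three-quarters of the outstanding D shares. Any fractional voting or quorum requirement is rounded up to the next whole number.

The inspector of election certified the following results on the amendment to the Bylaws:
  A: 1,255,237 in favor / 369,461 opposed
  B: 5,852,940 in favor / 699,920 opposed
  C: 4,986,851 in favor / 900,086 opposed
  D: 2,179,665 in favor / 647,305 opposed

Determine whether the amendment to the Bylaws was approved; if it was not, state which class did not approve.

Not approved — the D shares did not give the required vote.

A: 3/4 of 1672980 = 1254735; 1,254,735 required, 1,255,237 in favor — approved.
B: 4/5 of 7314492 = 5851593.60, rounded up to 5851594; 5,851,594 required, 5,852,940 in favor — approved.
C: 3/4 of 6646908 = 4985181; 4,985,181 required, 4,986,851 in favor — approved.
D: 3/4 of 2906775 = 2180081.25, rounded up to 2180082; 2,180,082 required, 2,179,665 in favor — not approved.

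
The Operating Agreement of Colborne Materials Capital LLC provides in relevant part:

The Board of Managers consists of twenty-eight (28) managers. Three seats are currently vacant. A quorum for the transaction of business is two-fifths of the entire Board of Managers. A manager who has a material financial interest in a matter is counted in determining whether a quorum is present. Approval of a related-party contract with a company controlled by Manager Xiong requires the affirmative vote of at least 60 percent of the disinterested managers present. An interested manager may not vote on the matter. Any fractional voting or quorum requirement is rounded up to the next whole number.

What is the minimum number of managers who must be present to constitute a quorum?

2/5 of 28 = 11.20, rounded up to 12.

12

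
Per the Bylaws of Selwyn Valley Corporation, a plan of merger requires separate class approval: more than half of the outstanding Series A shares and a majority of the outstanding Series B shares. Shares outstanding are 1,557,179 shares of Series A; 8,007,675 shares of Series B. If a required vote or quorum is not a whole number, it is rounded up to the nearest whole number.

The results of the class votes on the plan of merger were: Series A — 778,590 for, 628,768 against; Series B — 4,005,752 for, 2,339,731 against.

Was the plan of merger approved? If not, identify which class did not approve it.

Series A: a majority of 1557179 is 778590; 778,590 required, 778,590 in favor — approved.
Series B: a majority of 8007675 is 4003838; 4,003,838 required, 4,005,752 in favor — approved.

Approved — every class gave the required vote.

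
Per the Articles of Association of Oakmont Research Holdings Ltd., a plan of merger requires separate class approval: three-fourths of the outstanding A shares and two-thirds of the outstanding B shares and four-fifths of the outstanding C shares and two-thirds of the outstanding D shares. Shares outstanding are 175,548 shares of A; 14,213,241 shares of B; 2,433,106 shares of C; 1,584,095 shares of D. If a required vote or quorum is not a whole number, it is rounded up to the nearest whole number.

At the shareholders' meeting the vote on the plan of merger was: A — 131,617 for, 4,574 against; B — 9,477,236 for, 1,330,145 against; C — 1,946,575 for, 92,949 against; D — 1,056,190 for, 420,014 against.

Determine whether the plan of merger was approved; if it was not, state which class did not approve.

Not approved — the A shares did not give the required vote.

A: 3/4 of 175548 = 131661; 131,661 required, 131,617 in favor — not approved.
B: 2/3 of 14213241 = 9475494; 9,475,494 required, 9,477,236 in favor — approved.
C: 4/5 of 2433106 = 1946484.80, rounded up to 1946485; 1,946,485 required, 1,946,575 in favor — approved.
D: 2/3 of 1584095 = 1056063.33, rounded up to 1056064; 1,056,064 required, 1,056,190 in favor — approved.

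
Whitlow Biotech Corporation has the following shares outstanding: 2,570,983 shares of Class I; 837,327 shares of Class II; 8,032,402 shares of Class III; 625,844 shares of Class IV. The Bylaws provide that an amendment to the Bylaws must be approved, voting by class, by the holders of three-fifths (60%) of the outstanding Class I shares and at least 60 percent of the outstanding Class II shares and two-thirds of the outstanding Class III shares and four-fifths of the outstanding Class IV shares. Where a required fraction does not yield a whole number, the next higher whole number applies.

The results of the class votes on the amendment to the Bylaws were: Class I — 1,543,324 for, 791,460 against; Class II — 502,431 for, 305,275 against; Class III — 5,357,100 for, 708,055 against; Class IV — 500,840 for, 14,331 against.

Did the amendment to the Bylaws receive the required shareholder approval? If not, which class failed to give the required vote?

Approved — every class gave the required vote.

Class I: 3/5 of 2570983 = 1542589.80, rounded up to 1542590; 1,542,590 required, 1,543,324 in favor — approved.
Class II: 3/5 of 837327 = 502396.20, rounded up to 502397; 502,397 required, 502,431 in favor — approved.
Class III: 2/3 of 8032402 = 5354934.67, rounded up to 5354935; 5,354,935 required, 5,357,100 in favor — approved.
Class IV: 4/5 of 625844 = 500675.20, rounded up to 500676; 500,676 required, 500,840 in favor — approved.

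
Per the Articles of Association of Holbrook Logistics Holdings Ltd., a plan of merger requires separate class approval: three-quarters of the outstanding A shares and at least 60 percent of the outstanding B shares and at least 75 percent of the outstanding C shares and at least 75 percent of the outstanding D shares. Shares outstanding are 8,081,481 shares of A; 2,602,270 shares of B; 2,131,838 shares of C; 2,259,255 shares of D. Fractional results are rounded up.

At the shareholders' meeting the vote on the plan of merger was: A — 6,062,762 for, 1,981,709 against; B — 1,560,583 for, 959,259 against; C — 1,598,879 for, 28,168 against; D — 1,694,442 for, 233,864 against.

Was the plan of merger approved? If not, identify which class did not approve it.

Not approved — the B shares did not give the required vote.

A: 3/4 of 8081481 = 6061110.75, rounded up to 6061111; 6,061,111 required, 6,062,762 in favor — approved.
B: 3/5 of 2602270 = 1561362; 1,561,362 required, 1,560,583 in favor — not approved.
C: 3/4 of 2131838 = 1598878.50, rounded up to 1598879; 1,598,879 required, 1,598,879 in favor — approved.
D: 3/4 of 2259255 = 1694441.25, rounded up to 1694442; 1,694,442 required, 1,694,442 in favor — approved.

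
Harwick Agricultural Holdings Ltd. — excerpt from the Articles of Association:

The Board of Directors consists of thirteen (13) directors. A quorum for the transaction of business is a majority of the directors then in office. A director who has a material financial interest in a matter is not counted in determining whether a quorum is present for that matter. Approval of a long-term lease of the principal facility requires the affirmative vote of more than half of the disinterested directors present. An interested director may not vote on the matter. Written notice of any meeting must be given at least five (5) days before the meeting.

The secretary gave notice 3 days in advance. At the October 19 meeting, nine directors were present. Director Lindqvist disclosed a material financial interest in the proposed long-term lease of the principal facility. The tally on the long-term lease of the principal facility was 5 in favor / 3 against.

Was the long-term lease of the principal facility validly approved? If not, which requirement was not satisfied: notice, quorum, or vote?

Invalid — notice requirement not satisfied.

Notice: 3 days given; 5 required (3 < 5). Not satisfied.
Quorum: 9 present, but the 1 interested director does not count, leaving 8. Quorum is 7. Satisfied.
Vote: the long-term lease of the principal facility requires a majority of the disinterested directors present (9 − 1 = 8). A majority of 8 is 5, so 5 affirmative votes are needed; 5 voted in favor. Satisfied.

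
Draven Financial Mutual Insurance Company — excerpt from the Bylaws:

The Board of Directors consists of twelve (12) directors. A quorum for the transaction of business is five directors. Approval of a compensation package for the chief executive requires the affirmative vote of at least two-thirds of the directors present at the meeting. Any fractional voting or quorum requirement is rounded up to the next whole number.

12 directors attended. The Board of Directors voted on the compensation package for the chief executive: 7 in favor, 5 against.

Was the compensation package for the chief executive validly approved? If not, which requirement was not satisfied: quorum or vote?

Quorum: 12 present; quorum is 5. Satisfied.
Vote: the compensation package for the chief executive requires two-thirds of the directors present (12). 2/3 of 12 = 8, so 8 affirmative votes are needed; 7 voted in favor. Not satisfied.

Invalid — vote requirement not satisfied.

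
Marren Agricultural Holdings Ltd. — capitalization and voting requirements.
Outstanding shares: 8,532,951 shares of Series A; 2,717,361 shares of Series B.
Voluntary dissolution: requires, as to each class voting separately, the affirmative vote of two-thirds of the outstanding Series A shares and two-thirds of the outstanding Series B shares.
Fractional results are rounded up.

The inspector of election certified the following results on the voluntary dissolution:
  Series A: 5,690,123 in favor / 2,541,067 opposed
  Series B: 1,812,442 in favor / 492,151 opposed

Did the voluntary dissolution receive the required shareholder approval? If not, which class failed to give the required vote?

Series A: 2/3 of 8532951 = 5688634; 5,688,634 required, 5,690,123 in favor — approved.
Series B: 2/3 of 2717361 = 1811574; 1,811,574 required, 1,812,442 in favor — approved.

Approved — every class gave the required vote.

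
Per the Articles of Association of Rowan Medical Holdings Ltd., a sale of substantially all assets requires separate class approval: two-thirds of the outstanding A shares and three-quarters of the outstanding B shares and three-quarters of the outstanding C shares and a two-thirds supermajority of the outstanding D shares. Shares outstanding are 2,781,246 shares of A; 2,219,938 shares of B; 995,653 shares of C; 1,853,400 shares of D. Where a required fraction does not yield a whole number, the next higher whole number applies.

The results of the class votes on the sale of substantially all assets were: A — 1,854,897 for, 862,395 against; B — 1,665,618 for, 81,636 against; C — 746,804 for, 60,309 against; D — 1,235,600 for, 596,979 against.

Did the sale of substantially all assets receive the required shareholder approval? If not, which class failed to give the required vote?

A: 2/3 of 2781246 = 1854164; 1,854,164 required, 1,854,897 in favor — approved.
B: 3/4 of 2219938 = 1664953.50, rounded up to 1664954; 1,664,954 required, 1,665,618 in favor — approved.
C: 3/4 of 995653 = 746739.75, rounded up to 746740; 746,740 required, 746,804 in favor — approved.
D: 2/3 of 1853400 = 1235600; 1,235,600 required, 1,235,600 in favor — approved.

Approved — every class gave the required vote.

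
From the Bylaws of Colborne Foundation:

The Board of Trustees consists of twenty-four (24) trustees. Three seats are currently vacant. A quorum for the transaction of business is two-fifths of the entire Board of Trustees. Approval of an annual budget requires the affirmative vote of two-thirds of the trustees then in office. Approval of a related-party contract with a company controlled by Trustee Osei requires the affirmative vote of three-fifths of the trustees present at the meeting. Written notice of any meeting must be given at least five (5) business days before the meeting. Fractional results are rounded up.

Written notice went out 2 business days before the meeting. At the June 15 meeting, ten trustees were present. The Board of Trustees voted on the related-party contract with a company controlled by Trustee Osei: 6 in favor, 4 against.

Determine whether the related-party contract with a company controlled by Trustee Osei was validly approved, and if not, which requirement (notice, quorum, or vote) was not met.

Notice: 2 business days given; 5 required (2 < 5). Not satisfied.
Quorum: 10 present; quorum is 10. Satisfied.
Vote: the related-party contract with a company controlled by Trustee Osei requires three-fifths of the trustees present (10). 3/5 of 10 = 6, so 6 affirmative votes are needed; 6 voted in favor. Satisfied.

Invalid — notice requirement not satisfied.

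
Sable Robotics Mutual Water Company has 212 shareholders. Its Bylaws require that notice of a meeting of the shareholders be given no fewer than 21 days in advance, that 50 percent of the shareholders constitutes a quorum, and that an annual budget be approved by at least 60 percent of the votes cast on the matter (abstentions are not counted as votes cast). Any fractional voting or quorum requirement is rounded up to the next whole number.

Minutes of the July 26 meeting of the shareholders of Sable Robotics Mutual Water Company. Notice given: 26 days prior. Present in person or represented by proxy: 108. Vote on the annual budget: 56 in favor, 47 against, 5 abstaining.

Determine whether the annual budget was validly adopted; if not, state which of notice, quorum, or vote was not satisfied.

Invalid — vote requirement not satisfied.

Notice: 26 days given; 21 required. Satisfied.
Quorum: 50% of 212 = 106; 108 present. Satisfied.
Vote: requires three-fifths of the votes cast (108 − 5 abstaining = 103); 3/5 of 103 = 61.80, rounded up to 62, so 62 needed; 56 in favor. Not satisfied.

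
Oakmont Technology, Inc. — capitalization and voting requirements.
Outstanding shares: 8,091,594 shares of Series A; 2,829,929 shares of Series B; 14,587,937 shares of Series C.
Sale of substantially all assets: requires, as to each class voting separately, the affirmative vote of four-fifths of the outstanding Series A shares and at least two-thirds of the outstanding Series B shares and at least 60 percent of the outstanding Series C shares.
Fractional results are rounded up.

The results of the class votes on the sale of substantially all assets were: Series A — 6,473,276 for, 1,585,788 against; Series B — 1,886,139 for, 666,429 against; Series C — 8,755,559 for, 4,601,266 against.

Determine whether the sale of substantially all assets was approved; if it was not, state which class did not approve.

Series A: 4/5 of 8091594 = 6473275.20, rounded up to 6473276; 6,473,276 required, 6,473,276 in favor — approved.
Series B: 2/3 of 2829929 = 1886619.33, rounded up to 1886620; 1,886,620 required, 1,886,139 in favor — not approved.
Series C: 3/5 of 14587937 = 8752762.20, rounded up to 8752763; 8,752,763 required, 8,755,559 in favor — approved.

Not approved — the Series B shares did not give the required vote.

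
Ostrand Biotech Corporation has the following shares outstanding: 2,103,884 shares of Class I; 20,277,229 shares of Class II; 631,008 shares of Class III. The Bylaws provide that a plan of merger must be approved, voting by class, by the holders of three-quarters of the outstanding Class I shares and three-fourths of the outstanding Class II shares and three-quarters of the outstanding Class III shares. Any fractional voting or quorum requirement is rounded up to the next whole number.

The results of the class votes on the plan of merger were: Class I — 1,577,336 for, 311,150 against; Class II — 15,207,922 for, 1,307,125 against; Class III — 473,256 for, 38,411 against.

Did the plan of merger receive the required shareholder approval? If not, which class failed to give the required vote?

Not approved — the Class I shares did not give the required vote.

Class I: 3/4 of 2103884 = 1577913; 1,577,913 required, 1,577,336 in favor — not approved.
Class II: 3/4 of 20277229 = 15207921.75, rounded up to 15207922; 15,207,922 required, 15,207,922 in favor — approved.
Class III: 3/4 of 631008 = 473256; 473,256 required, 473,256 in favor — approved.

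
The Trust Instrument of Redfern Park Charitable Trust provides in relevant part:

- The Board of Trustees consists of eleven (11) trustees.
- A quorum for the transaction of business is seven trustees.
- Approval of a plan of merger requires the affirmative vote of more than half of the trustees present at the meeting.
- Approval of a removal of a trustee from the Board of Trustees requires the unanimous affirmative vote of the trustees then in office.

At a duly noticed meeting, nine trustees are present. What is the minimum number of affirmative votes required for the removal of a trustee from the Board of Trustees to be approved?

11

The removal of a trustee from the Board of Trustees requires the unanimous vote of the trustees then in office (11).
Unanimous means all 11.
(Only 9 can vote, so the removal of a trustee from the Board of Trustees cannot pass at this meeting, but the required vote is still 11.)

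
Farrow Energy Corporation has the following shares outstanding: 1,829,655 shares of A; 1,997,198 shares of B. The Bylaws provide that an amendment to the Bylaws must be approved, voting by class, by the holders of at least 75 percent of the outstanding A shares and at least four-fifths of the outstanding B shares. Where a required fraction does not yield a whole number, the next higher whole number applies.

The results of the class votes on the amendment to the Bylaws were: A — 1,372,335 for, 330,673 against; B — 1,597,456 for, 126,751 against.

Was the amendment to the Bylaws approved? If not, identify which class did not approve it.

A: 3/4 of 1829655 = 1372241.25, rounded up to 1372242; 1,372,242 required, 1,372,335 in favor — approved.
B: 4/5 of 1997198 = 1597758.40, rounded up to 1597759; 1,597,759 required, 1,597,456 in favor — not approved.

Not approved — the B shares did not give the required vote.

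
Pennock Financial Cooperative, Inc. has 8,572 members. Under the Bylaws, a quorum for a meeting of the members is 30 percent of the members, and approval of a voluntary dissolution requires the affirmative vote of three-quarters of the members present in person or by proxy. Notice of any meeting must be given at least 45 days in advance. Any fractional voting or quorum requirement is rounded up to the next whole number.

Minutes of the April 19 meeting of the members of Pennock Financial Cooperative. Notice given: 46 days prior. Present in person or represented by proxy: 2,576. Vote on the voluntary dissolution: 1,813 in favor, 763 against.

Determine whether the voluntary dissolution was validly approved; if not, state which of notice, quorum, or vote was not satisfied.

Invalid — vote requirement not satisfied.

Notice: 46 days given; 45 required. Satisfied.
Quorum: 30% of 8,572 = 2,571.60, rounded up to 2,572; 2,576 present. Satisfied.
Vote: requires three-fourths of those present (2,576); 3/4 of 2576 = 1932, so 1,932 needed; 1,813 in favor. Not satisfied.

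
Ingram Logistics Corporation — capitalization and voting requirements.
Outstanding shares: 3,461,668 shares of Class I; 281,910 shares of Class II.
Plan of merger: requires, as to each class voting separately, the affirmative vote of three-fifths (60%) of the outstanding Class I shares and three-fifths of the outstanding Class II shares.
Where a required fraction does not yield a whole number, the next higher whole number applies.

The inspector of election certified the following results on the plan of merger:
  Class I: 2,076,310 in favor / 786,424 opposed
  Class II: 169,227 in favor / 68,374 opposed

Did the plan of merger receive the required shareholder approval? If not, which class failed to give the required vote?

Not approved — the Class I shares did not give the required vote.

Class I: 3/5 of 3461668 = 2077000.80, rounded up to 2077001; 2,077,001 required, 2,076,310 in favor — not approved.
Class II: 3/5 of 281910 = 169146; 169,146 required, 169,227 in favor — approved.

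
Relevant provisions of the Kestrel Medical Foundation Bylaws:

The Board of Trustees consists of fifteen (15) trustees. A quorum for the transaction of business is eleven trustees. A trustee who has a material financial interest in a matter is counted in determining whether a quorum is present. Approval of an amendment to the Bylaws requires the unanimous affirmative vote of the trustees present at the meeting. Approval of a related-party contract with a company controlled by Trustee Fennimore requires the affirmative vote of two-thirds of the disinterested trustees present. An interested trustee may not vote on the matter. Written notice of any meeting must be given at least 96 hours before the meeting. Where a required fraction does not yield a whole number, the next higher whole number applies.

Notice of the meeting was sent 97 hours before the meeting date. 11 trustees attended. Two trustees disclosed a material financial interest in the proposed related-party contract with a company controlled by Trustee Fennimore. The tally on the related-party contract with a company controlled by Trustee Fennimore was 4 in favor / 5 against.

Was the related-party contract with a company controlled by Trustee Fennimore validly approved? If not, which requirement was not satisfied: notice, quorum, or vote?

Invalid — vote requirement not satisfied.

Notice: 97 hours given; 96 required (97 ≥ 96). Satisfied.
Quorum: 11 present (interested trustees count toward quorum); quorum is 11. Satisfied.
Vote: the related-party contract with a company controlled by Trustee Fennimore requires two-thirds of the disinterested trustees present (11 − 2 = 9). 2/3 of 9 = 6, so 6 affirmative votes are needed; 4 voted in favor. Not satisfied.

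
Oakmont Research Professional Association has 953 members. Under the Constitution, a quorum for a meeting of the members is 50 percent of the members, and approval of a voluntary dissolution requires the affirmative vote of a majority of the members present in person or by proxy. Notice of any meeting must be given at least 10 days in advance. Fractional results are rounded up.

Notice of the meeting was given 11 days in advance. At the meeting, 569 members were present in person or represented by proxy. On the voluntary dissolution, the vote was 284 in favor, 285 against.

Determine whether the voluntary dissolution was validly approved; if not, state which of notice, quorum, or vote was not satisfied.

Invalid — vote requirement not satisfied.

Notice: 11 days given; 10 required. Satisfied.
Quorum: 50% of 953 = 476.50, rounded up to 477; 569 present. Satisfied.
Vote: requires a majority of those present (569); a majority of 569 is 285, so 285 needed; 284 in favor. Not satisfied.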